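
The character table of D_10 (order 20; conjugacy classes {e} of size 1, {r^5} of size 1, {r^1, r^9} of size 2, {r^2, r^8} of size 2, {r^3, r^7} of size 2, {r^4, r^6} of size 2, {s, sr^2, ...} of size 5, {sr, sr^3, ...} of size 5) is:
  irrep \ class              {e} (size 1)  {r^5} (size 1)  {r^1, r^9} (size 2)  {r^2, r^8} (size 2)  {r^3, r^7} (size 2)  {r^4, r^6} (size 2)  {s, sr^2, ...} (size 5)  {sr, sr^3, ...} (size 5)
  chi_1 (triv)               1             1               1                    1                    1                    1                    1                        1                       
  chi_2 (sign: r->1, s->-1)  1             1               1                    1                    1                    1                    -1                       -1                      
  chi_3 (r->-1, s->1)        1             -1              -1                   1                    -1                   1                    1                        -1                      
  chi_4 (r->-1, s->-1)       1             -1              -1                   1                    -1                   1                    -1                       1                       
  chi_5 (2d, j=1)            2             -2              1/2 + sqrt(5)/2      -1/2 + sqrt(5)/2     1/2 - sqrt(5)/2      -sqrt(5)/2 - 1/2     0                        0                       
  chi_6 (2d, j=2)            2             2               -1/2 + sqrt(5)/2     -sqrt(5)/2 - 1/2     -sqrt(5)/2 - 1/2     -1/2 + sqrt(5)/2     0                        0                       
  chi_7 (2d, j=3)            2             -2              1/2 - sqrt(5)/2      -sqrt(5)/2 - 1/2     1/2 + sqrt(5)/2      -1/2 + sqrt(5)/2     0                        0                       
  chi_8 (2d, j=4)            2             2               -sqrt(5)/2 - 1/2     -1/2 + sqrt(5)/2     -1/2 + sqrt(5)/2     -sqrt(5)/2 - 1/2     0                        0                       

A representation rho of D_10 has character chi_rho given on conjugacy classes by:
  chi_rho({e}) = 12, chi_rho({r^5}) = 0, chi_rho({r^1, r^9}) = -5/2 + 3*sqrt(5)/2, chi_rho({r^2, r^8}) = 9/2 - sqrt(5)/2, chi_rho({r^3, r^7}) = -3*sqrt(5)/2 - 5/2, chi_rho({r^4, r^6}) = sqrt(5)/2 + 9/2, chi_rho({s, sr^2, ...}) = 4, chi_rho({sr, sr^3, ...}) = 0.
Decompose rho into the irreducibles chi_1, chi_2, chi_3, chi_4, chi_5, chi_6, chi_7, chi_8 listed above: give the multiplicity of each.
Multiplicities: chi_1: 2, chi_2: 0, chi_3: 3, chi_4: 1, chi_5: 1, chi_6: 2, chi_7: 0, chi_8: 0.

Proof sketch: Use <chi_rho, chi> = (1/|G|) sum_C |C| * chi_rho(C) * conj(chi(C)) with |G| = 20 for each irreducible chi in the table:
  <chi_rho, chi_1> = (1/20)[1*(12)*conj(1) + 1*(0)*conj(1) + 2*(-5/2 + 3*sqrt(5)/2)*conj(1) + 2*(9/2 - sqrt(5)/2)*conj(1) + 2*(-3*sqrt(5)/2 - 5/2)*conj(1) + 2*(sqrt(5)/2 + 9/2)*conj(1) + 5*(4)*conj(1) + 5*(0)*conj(1)]
      = (1/20)[(12) + (0) + (-5 + 3*sqrt(5)) + (9 - sqrt(5)) + (-3*sqrt(5) - 5) + (sqrt(5) + 9) + (20) + (0)] = 40/20 = 2
  <chi_rho, chi_2> = (1/20)[1*(12)*conj(1) + 1*(0)*conj(1) + 2*(-5/2 + 3*sqrt(5)/2)*conj(1) + 2*(9/2 - sqrt(5)/2)*conj(1) + 2*(-3*sqrt(5)/2 - 5/2)*conj(1) + 2*(sqrt(5)/2 + 9/2)*conj(1) + 5*(4)*conj(-1) + 5*(0)*conj(-1)]
      = (1/20)[(12) + (0) + (-5 + 3*sqrt(5)) + (9 - sqrt(5)) + (-3*sqrt(5) - 5) + (sqrt(5) + 9) + (-20) + (0)] = 0/20 = 0
  <chi_rho, chi_3> = (1/20)[1*(12)*conj(1) + 1*(0)*conj(-1) + 2*(-5/2 + 3*sqrt(5)/2)*conj(-1) + 2*(9/2 - sqrt(5)/2)*conj(1) + 2*(-3*sqrt(5)/2 - 5/2)*conj(-1) + 2*(sqrt(5)/2 + 9/2)*conj(1) + 5*(4)*conj(1) + 5*(0)*conj(-1)]
      = (1/20)[(12) + (0) + (5 - 3*sqrt(5)) + (9 - sqrt(5)) + (5 + 3*sqrt(5)) + (sqrt(5) + 9) + (20) + (0)] = 60/20 = 3
  <chi_rho, chi_4> = (1/20)[1*(12)*conj(1) + 1*(0)*conj(-1) + 2*(-5/2 + 3*sqrt(5)/2)*conj(-1) + 2*(9/2 - sqrt(5)/2)*conj(1) + 2*(-3*sqrt(5)/2 - 5/2)*conj(-1) + 2*(sqrt(5)/2 + 9/2)*conj(1) + 5*(4)*conj(-1) + 5*(0)*conj(1)]
      = (1/20)[(12) + (0) + (5 - 3*sqrt(5)) + (9 - sqrt(5)) + (5 + 3*sqrt(5)) + (sqrt(5) + 9) + (-20) + (0)] = 20/20 = 1
  <chi_rho, chi_5> = (1/20)[1*(12)*conj(2) + 1*(0)*conj(-2) + 2*(-5/2 + 3*sqrt(5)/2)*conj(1/2 + sqrt(5)/2) + 2*(9/2 - sqrt(5)/2)*conj(-1/2 + sqrt(5)/2) + 2*(-3*sqrt(5)/2 - 5/2)*conj(1/2 - sqrt(5)/2) + 2*(sqrt(5)/2 + 9/2)*conj(-sqrt(5)/2 - 1/2) + 5*(4)*conj(0) + 5*(0)*conj(0)]
      = (1/20)[(24) + (0) + (5 - sqrt(5)) + (-7 + 5*sqrt(5)) + (sqrt(5) + 5) + (-5*sqrt(5) - 7) + (0) + (0)] = 20/20 = 1
  <chi_rho, chi_6> = (1/20)[1*(12)*conj(2) + 1*(0)*conj(2) + 2*(-5/2 + 3*sqrt(5)/2)*conj(-1/2 + sqrt(5)/2) + 2*(9/2 - sqrt(5)/2)*conj(-sqrt(5)/2 - 1/2) + 2*(-3*sqrt(5)/2 - 5/2)*conj(-sqrt(5)/2 - 1/2) + 2*(sqrt(5)/2 + 9/2)*conj(-1/2 + sqrt(5)/2) + 5*(4)*conj(0) + 5*(0)*conj(0)]
      = (1/20)[(24) + (0) + (10 - 4*sqrt(5)) + (-4*sqrt(5) - 2) + (4*sqrt(5) + 10) + (-2 + 4*sqrt(5)) + (0) + (0)] = 40/20 = 2
  <chi_rho, chi_7> = (1/20)[1*(12)*conj(2) + 1*(0)*conj(-2) + 2*(-5/2 + 3*sqrt(5)/2)*conj(1/2 - sqrt(5)/2) + 2*(9/2 - sqrt(5)/2)*conj(-sqrt(5)/2 - 1/2) + 2*(-3*sqrt(5)/2 - 5/2)*conj(1/2 + sqrt(5)/2) + 2*(sqrt(5)/2 + 9/2)*conj(-1/2 + sqrt(5)/2) + 5*(4)*conj(0) + 5*(0)*conj(0)]
      = (1/20)[(24) + (0) + (-10 + 4*sqrt(5)) + (-4*sqrt(5) - 2) + (-10 - 4*sqrt(5)) + (-2 + 4*sqrt(5)) + (0) + (0)] = 0/20 = 0
  <chi_rho, chi_8> = (1/20)[1*(12)*conj(2) + 1*(0)*conj(2) + 2*(-5/2 + 3*sqrt(5)/2)*conj(-sqrt(5)/2 - 1/2) + 2*(9/2 - sqrt(5)/2)*conj(-1/2 + sqrt(5)/2) + 2*(-3*sqrt(5)/2 - 5/2)*conj(-1/2 + sqrt(5)/2) + 2*(sqrt(5)/2 + 9/2)*conj(-sqrt(5)/2 - 1/2) + 5*(4)*conj(0) + 5*(0)*conj(0)]
      = (1/20)[(24) + (0) + (-5 + sqrt(5)) + (-7 + 5*sqrt(5)) + (-5 - sqrt(5)) + (-5*sqrt(5) - 7) + (0) + (0)] = 0/20 = 0
Dimension check: dim(rho) = sum (mult * dim) = 2*1 + 0*1 + 3*1 + 1*1 + 1*2 + 2*2 + 0*2 + 0*2 = 12 = chi_rho(e) = 12.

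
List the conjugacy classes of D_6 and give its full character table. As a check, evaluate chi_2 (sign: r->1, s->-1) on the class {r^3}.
Conjugacy classes: {e} of size 1, {r^3} of size 1, {r^1, r^5} of size 2, {r^2, r^4} of size 2, {s, sr^2, ...} of size 3, {sr, sr^3, ...} of size 3.
Character table:
  irrep \ class              {e} (size 1)  {r^3} (size 1)  {r^1, r^5} (size 2)  {r^2, r^4} (size 2)  {s, sr^2, ...} (size 3)  {sr, sr^3, ...} (size 3)
  chi_1 (triv)               1             1               1                    1                    1                        1                       
  chi_2 (sign: r->1, s->-1)  1             1               1                    1                    -1                       -1                      
  chi_3 (r->-1, s->1)        1             -1              -1                   1                    1                        -1                      
  chi_4 (r->-1, s->-1)       1             -1              -1                   1                    -1                       1                       
  chi_5 (2d, j=1)            2             -2              1                    -1                   0                        0                       
  chi_6 (2d, j=2)            2             2               -1                   -1                   0                        0                       

Spot check: chi_2 (sign: r->1, s->-1) on {r^3} = 1.

Derivation: D_6 has order 2*6 = 12 with 6 conjugacy classes, hence 6 irreducibles. Sum of squared dims 1 + 1 + 1 + 1 + 4 + 4 = 12 = |G|. Linear characters come from the abelianisation; the 2-dimensional irreps have character r^k -> 2*cos(2*pi*j*k/6), reflections -> 0.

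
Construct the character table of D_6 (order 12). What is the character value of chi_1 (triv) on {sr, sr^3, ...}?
Conjugacy classes: {e} of size 1, {r^3} of size 1, {r^1, r^5} of size 2, {r^2, r^4} of size 2, {s, sr^2, ...} of size 3, {sr, sr^3, ...} of size 3.
Character table:
  irrep \ class              {e} (size 1)  {r^3} (size 1)  {r^1, r^5} (size 2)  {r^2, r^4} (size 2)  {s, sr^2, ...} (size 3)  {sr, sr^3, ...} (size 3)
  chi_1 (triv)               1             1               1                    1                    1                        1                       
  chi_2 (sign: r->1, s->-1)  1             1               1                    1                    -1                       -1                      
  chi_3 (r->-1, s->1)        1             -1              -1                   1                    1                        -1                      
  chi_4 (r->-1, s->-1)       1             -1              -1                   1                    -1                       1                       
  chi_5 (2d, j=1)            2             -2              1                    -1                   0                        0                       
  chi_6 (2d, j=2)            2             2               -1                   -1                   0                        0                       

Spot check: chi_1 (triv) on {sr, sr^3, ...} = 1.

Why: D_6 has order 2*6 = 12 with 6 conjugacy classes, hence 6 irreducibles. Sum of squared dims 1 + 1 + 1 + 1 + 4 + 4 = 12 = |G|. Linear characters come from the abelianisation; the 2-dimensional irreps have character r^k -> 2*cos(2*pi*j*k/6), reflections -> 0.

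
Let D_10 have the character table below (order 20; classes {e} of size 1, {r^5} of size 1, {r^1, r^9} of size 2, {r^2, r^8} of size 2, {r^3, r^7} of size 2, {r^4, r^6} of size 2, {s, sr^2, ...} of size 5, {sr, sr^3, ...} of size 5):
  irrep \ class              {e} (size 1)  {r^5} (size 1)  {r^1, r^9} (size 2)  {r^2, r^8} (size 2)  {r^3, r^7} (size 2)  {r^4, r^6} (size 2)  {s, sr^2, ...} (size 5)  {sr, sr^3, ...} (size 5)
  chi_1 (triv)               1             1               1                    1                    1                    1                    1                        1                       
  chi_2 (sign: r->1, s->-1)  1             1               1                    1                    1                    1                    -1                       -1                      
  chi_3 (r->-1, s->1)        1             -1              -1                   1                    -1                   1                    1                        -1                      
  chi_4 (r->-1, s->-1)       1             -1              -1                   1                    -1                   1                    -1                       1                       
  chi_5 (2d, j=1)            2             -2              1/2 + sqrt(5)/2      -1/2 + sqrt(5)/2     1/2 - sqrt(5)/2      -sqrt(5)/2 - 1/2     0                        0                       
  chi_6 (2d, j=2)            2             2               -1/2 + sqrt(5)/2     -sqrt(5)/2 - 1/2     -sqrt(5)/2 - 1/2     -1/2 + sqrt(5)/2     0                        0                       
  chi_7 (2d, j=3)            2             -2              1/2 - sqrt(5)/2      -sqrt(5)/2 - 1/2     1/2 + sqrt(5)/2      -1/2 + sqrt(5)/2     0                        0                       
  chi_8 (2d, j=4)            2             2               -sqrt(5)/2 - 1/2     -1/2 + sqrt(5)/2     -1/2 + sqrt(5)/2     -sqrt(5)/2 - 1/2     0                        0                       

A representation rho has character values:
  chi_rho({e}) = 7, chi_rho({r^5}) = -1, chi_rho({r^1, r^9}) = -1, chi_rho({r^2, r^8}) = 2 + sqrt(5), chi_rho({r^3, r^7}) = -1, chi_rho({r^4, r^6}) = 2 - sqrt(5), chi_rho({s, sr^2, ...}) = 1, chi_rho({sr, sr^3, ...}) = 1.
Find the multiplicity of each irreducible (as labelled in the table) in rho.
Multiplicities: chi_1: 1, chi_2: 0, chi_3: 1, chi_4: 1, chi_5: 1, chi_6: 0, chi_7: 0, chi_8: 1.

Use <chi_rho, chi> = (1/|G|) sum_C |C| * chi_rho(C) * conj(chi(C)) with |G| = 20 for each irreducible chi in the table:
  <chi_rho, chi_1> = (1/20)[1*(7)*conj(1) + 1*(-1)*conj(1) + 2*(-1)*conj(1) + 2*(2 + sqrt(5))*conj(1) + 2*(-1)*conj(1) + 2*(2 - sqrt(5))*conj(1) + 5*(1)*conj(1) + 5*(1)*conj(1)]
      = (1/20)[(7) + (-1) + (-2) + (4 + 2*sqrt(5)) + (-2) + (4 - 2*sqrt(5)) + (5) + (5)] = 20/20 = 1
  <chi_rho, chi_2> = (1/20)[1*(7)*conj(1) + 1*(-1)*conj(1) + 2*(-1)*conj(1) + 2*(2 + sqrt(5))*conj(1) + 2*(-1)*conj(1) + 2*(2 - sqrt(5))*conj(1) + 5*(1)*conj(-1) + 5*(1)*conj(-1)]
      = (1/20)[(7) + (-1) + (-2) + (4 + 2*sqrt(5)) + (-2) + (4 - 2*sqrt(5)) + (-5) + (-5)] = 0/20 = 0
  <chi_rho, chi_3> = (1/20)[1*(7)*conj(1) + 1*(-1)*conj(-1) + 2*(-1)*conj(-1) + 2*(2 + sqrt(5))*conj(1) + 2*(-1)*conj(-1) + 2*(2 - sqrt(5))*conj(1) + 5*(1)*conj(1) + 5*(1)*conj(-1)]
      = (1/20)[(7) + (1) + (2) + (4 + 2*sqrt(5)) + (2) + (4 - 2*sqrt(5)) + (5) + (-5)] = 20/20 = 1
  <chi_rho, chi_4> = (1/20)[1*(7)*conj(1) + 1*(-1)*conj(-1) + 2*(-1)*conj(-1) + 2*(2 + sqrt(5))*conj(1) + 2*(-1)*conj(-1) + 2*(2 - sqrt(5))*conj(1) + 5*(1)*conj(-1) + 5*(1)*conj(1)]
      = (1/20)[(7) + (1) + (2) + (4 + 2*sqrt(5)) + (2) + (4 - 2*sqrt(5)) + (-5) + (5)] = 20/20 = 1
  <chi_rho, chi_5> = (1/20)[1*(7)*conj(2) + 1*(-1)*conj(-2) + 2*(-1)*conj(1/2 + sqrt(5)/2) + 2*(2 + sqrt(5))*conj(-1/2 + sqrt(5)/2) + 2*(-1)*conj(1/2 - sqrt(5)/2) + 2*(2 - sqrt(5))*conj(-sqrt(5)/2 - 1/2) + 5*(1)*conj(0) + 5*(1)*conj(0)]
      = (1/20)[(14) + (2) + (-sqrt(5) - 1) + (sqrt(5) + 3) + (-1 + sqrt(5)) + (3 - sqrt(5)) + (0) + (0)] = 20/20 = 1
  <chi_rho, chi_6> = (1/20)[1*(7)*conj(2) + 1*(-1)*conj(2) + 2*(-1)*conj(-1/2 + sqrt(5)/2) + 2*(2 + sqrt(5))*conj(-sqrt(5)/2 - 1/2) + 2*(-1)*conj(-sqrt(5)/2 - 1/2) + 2*(2 - sqrt(5))*conj(-1/2 + sqrt(5)/2) + 5*(1)*conj(0) + 5*(1)*conj(0)]
      = (1/20)[(14) + (-2) + (1 - sqrt(5)) + (-7 - 3*sqrt(5)) + (1 + sqrt(5)) + (-7 + 3*sqrt(5)) + (0) + (0)] = 0/20 = 0
  <chi_rho, chi_7> = (1/20)[1*(7)*conj(2) + 1*(-1)*conj(-2) + 2*(-1)*conj(1/2 - sqrt(5)/2) + 2*(2 + sqrt(5))*conj(-sqrt(5)/2 - 1/2) + 2*(-1)*conj(1/2 + sqrt(5)/2) + 2*(2 - sqrt(5))*conj(-1/2 + sqrt(5)/2) + 5*(1)*conj(0) + 5*(1)*conj(0)]
      = (1/20)[(14) + (2) + (-1 + sqrt(5)) + (-7 - 3*sqrt(5)) + (-sqrt(5) - 1) + (-7 + 3*sqrt(5)) + (0) + (0)] = 0/20 = 0
  <chi_rho, chi_8> = (1/20)[1*(7)*conj(2) + 1*(-1)*conj(2) + 2*(-1)*conj(-sqrt(5)/2 - 1/2) + 2*(2 + sqrt(5))*conj(-1/2 + sqrt(5)/2) + 2*(-1)*conj(-1/2 + sqrt(5)/2) + 2*(2 - sqrt(5))*conj(-sqrt(5)/2 - 1/2) + 5*(1)*conj(0) + 5*(1)*conj(0)]
      = (1/20)[(14) + (-2) + (1 + sqrt(5)) + (sqrt(5) + 3) + (1 - sqrt(5)) + (3 - sqrt(5)) + (0) + (0)] = 20/20 = 1
Dimension check: dim(rho) = sum (mult * dim) = 1*1 + 0*1 + 1*1 + 1*1 + 1*2 + 0*2 + 0*2 + 1*2 = 7 = chi_rho(e) = 7.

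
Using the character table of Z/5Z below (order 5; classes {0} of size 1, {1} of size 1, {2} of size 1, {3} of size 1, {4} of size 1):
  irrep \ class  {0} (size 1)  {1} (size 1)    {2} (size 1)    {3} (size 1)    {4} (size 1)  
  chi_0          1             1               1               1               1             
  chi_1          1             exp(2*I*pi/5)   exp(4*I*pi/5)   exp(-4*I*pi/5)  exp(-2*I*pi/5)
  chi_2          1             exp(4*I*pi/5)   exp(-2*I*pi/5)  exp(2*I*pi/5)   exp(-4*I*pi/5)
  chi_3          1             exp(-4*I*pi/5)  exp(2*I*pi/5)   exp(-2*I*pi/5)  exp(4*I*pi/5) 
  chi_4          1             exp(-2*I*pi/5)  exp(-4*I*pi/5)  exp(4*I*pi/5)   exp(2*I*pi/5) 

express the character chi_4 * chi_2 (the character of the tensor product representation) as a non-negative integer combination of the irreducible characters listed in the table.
chi_4 tensor chi_2 = chi_1 (all other irreducibles have multiplicity 0).

Solution. The character of a tensor product is the pointwise product (chi_4 * chi_2)(C) = chi_4(C) * chi_2(C):
  {0}: (1)*(1), {1}: (exp(-2*I*pi/5))*(exp(4*I*pi/5)), {2}: (exp(-4*I*pi/5))*(exp(-2*I*pi/5)), {3}: (exp(4*I*pi/5))*(exp(2*I*pi/5)), {4}: (exp(2*I*pi/5))*(exp(-4*I*pi/5))
so (chi_4 * chi_2) takes values
  {0} -> 1, {1} -> exp(2*I*pi/5), {2} -> exp(4*I*pi/5), {3} -> exp(-4*I*pi/5), {4} -> exp(-2*I*pi/5).
Now take the inner product of this character with each irreducible chi from the table, <chi_4*chi_2, chi> = (1/5) sum_C |C| (chi_4*chi_2)(C) conj(chi(C)):
  <chi_4*chi_2, chi_0> = (1/5)[1*(1)*conj(1) + 1*(exp(2*I*pi/5))*conj(1) + 1*(exp(4*I*pi/5))*conj(1) + 1*(exp(-4*I*pi/5))*conj(1) + 1*(exp(-2*I*pi/5))*conj(1)]
      = (1/5)[(1) + (exp(2*I*pi/5)) + (exp(4*I*pi/5)) + (exp(-4*I*pi/5)) + (exp(-2*I*pi/5))] = 0/5 = 0
  <chi_4*chi_2, chi_1> = (1/5)[1*(1)*conj(1) + 1*(exp(2*I*pi/5))*conj(exp(2*I*pi/5)) + 1*(exp(4*I*pi/5))*conj(exp(4*I*pi/5)) + 1*(exp(-4*I*pi/5))*conj(exp(-4*I*pi/5)) + 1*(exp(-2*I*pi/5))*conj(exp(-2*I*pi/5))]
      = (1/5)[(1) + (1) + (1) + (1) + (1)] = 5/5 = 1
  <chi_4*chi_2, chi_2> = (1/5)[1*(1)*conj(1) + 1*(exp(2*I*pi/5))*conj(exp(4*I*pi/5)) + 1*(exp(4*I*pi/5))*conj(exp(-2*I*pi/5)) + 1*(exp(-4*I*pi/5))*conj(exp(2*I*pi/5)) + 1*(exp(-2*I*pi/5))*conj(exp(-4*I*pi/5))]
      = (1/5)[(1) + (exp(-2*I*pi/5)) + (exp(-4*I*pi/5)) + (exp(4*I*pi/5)) + (exp(2*I*pi/5))] = 0/5 = 0
  <chi_4*chi_2, chi_3> = (1/5)[1*(1)*conj(1) + 1*(exp(2*I*pi/5))*conj(exp(-4*I*pi/5)) + 1*(exp(4*I*pi/5))*conj(exp(2*I*pi/5)) + 1*(exp(-4*I*pi/5))*conj(exp(-2*I*pi/5)) + 1*(exp(-2*I*pi/5))*conj(exp(4*I*pi/5))]
      = (1/5)[(1) + (exp(-4*I*pi/5)) + (exp(2*I*pi/5)) + (exp(-2*I*pi/5)) + (exp(4*I*pi/5))] = 0/5 = 0
  <chi_4*chi_2, chi_4> = (1/5)[1*(1)*conj(1) + 1*(exp(2*I*pi/5))*conj(exp(-2*I*pi/5)) + 1*(exp(4*I*pi/5))*conj(exp(-4*I*pi/5)) + 1*(exp(-4*I*pi/5))*conj(exp(4*I*pi/5)) + 1*(exp(-2*I*pi/5))*conj(exp(2*I*pi/5))]
      = (1/5)[(1) + (exp(4*I*pi/5)) + (exp(-2*I*pi/5)) + (exp(2*I*pi/5)) + (exp(-4*I*pi/5))] = 0/5 = 0
(Exp terms are combined using exp(i*s)*conj(exp(i*t)) = exp(i*(s-t)), and sums of them are collapsed using the identity that for every m > 1 the m distinct m-th roots of unity sum to 0, e.g. 1 + exp(2*I*pi/3) + exp(-2*I*pi/3) = 0.)
Hence the multiplicities are chi_1: 1. Dimension check: dim(chi_4)*dim(chi_2) = 1*1 = 1 and sum (mult * dim) = 1*1 = 1.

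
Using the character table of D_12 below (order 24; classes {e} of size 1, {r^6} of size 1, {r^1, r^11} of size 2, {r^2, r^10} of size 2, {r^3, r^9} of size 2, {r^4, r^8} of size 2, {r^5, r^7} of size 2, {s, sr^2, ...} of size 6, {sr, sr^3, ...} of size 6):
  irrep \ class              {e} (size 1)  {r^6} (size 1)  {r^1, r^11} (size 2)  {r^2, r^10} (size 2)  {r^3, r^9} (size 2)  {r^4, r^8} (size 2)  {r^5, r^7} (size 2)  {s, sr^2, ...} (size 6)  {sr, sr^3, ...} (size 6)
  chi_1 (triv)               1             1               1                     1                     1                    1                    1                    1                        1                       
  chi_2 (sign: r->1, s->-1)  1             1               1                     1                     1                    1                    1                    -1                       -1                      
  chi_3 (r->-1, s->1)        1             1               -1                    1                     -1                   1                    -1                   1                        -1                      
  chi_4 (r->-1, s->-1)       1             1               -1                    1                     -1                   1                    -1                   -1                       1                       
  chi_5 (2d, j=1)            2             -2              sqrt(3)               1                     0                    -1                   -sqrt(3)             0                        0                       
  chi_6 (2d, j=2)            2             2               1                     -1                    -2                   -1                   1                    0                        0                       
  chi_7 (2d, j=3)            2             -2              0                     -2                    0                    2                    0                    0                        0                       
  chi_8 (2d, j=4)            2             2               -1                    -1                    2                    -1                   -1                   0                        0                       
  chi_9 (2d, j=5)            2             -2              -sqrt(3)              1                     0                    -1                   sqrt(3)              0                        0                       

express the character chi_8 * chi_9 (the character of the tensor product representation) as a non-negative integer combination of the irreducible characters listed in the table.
chi_8 tensor chi_9 = chi_5 + chi_7 (all other irreducibles have multiplicity 0).

Explanation: The character of a tensor product is the pointwise product (chi_8 * chi_9)(C) = chi_8(C) * chi_9(C):
  {e}: (2)*(2), {r^6}: (2)*(-2), {r^1, r^11}: (-1)*(-sqrt(3)), {r^2, r^10}: (-1)*(1), {r^3, r^9}: (2)*(0), {r^4, r^8}: (-1)*(-1), {r^5, r^7}: (-1)*(sqrt(3)), {s, sr^2, ...}: (0)*(0), {sr, sr^3, ...}: (0)*(0)
so (chi_8 * chi_9) takes values
  {e} -> 4, {r^6} -> -4, {r^1, r^11} -> sqrt(3), {r^2, r^10} -> -1, {r^3, r^9} -> 0, {r^4, r^8} -> 1, {r^5, r^7} -> -sqrt(3), {s, sr^2, ...} -> 0, {sr, sr^3, ...} -> 0.
Now take the inner product of this character with each irreducible chi from the table, <chi_8*chi_9, chi> = (1/24) sum_C |C| (chi_8*chi_9)(C) conj(chi(C)):
  <chi_8*chi_9, chi_1> = (1/24)[1*(4)*conj(1) + 1*(-4)*conj(1) + 2*(sqrt(3))*conj(1) + 2*(-1)*conj(1) + 2*(0)*conj(1) + 2*(1)*conj(1) + 2*(-sqrt(3))*conj(1) + 6*(0)*conj(1) + 6*(0)*conj(1)]
      = (1/24)[(4) + (-4) + (2*sqrt(3)) + (-2) + (0) + (2) + (-2*sqrt(3)) + (0) + (0)] = 0/24 = 0
  <chi_8*chi_9, chi_2> = (1/24)[1*(4)*conj(1) + 1*(-4)*conj(1) + 2*(sqrt(3))*conj(1) + 2*(-1)*conj(1) + 2*(0)*conj(1) + 2*(1)*conj(1) + 2*(-sqrt(3))*conj(1) + 6*(0)*conj(-1) + 6*(0)*conj(-1)]
      = (1/24)[(4) + (-4) + (2*sqrt(3)) + (-2) + (0) + (2) + (-2*sqrt(3)) + (0) + (0)] = 0/24 = 0
  <chi_8*chi_9, chi_3> = (1/24)[1*(4)*conj(1) + 1*(-4)*conj(1) + 2*(sqrt(3))*conj(-1) + 2*(-1)*conj(1) + 2*(0)*conj(-1) + 2*(1)*conj(1) + 2*(-sqrt(3))*conj(-1) + 6*(0)*conj(1) + 6*(0)*conj(-1)]
      = (1/24)[(4) + (-4) + (-2*sqrt(3)) + (-2) + (0) + (2) + (2*sqrt(3)) + (0) + (0)] = 0/24 = 0
  <chi_8*chi_9, chi_4> = (1/24)[1*(4)*conj(1) + 1*(-4)*conj(1) + 2*(sqrt(3))*conj(-1) + 2*(-1)*conj(1) + 2*(0)*conj(-1) + 2*(1)*conj(1) + 2*(-sqrt(3))*conj(-1) + 6*(0)*conj(-1) + 6*(0)*conj(1)]
      = (1/24)[(4) + (-4) + (-2*sqrt(3)) + (-2) + (0) + (2) + (2*sqrt(3)) + (0) + (0)] = 0/24 = 0
  <chi_8*chi_9, chi_5> = (1/24)[1*(4)*conj(2) + 1*(-4)*conj(-2) + 2*(sqrt(3))*conj(sqrt(3)) + 2*(-1)*conj(1) + 2*(0)*conj(0) + 2*(1)*conj(-1) + 2*(-sqrt(3))*conj(-sqrt(3)) + 6*(0)*conj(0) + 6*(0)*conj(0)]
      = (1/24)[(8) + (8) + (6) + (-2) + (0) + (-2) + (6) + (0) + (0)] = 24/24 = 1
  <chi_8*chi_9, chi_6> = (1/24)[1*(4)*conj(2) + 1*(-4)*conj(2) + 2*(sqrt(3))*conj(1) + 2*(-1)*conj(-1) + 2*(0)*conj(-2) + 2*(1)*conj(-1) + 2*(-sqrt(3))*conj(1) + 6*(0)*conj(0) + 6*(0)*conj(0)]
      = (1/24)[(8) + (-8) + (2*sqrt(3)) + (2) + (0) + (-2) + (-2*sqrt(3)) + (0) + (0)] = 0/24 = 0
  <chi_8*chi_9, chi_7> = (1/24)[1*(4)*conj(2) + 1*(-4)*conj(-2) + 2*(sqrt(3))*conj(0) + 2*(-1)*conj(-2) + 2*(0)*conj(0) + 2*(1)*conj(2) + 2*(-sqrt(3))*conj(0) + 6*(0)*conj(0) + 6*(0)*conj(0)]
      = (1/24)[(8) + (8) + (0) + (4) + (0) + (4) + (0) + (0) + (0)] = 24/24 = 1
  <chi_8*chi_9, chi_8> = (1/24)[1*(4)*conj(2) + 1*(-4)*conj(2) + 2*(sqrt(3))*conj(-1) + 2*(-1)*conj(-1) + 2*(0)*conj(2) + 2*(1)*conj(-1) + 2*(-sqrt(3))*conj(-1) + 6*(0)*conj(0) + 6*(0)*conj(0)]
      = (1/24)[(8) + (-8) + (-2*sqrt(3)) + (2) + (0) + (-2) + (2*sqrt(3)) + (0) + (0)] = 0/24 = 0
  <chi_8*chi_9, chi_9> = (1/24)[1*(4)*conj(2) + 1*(-4)*conj(-2) + 2*(sqrt(3))*conj(-sqrt(3)) + 2*(-1)*conj(1) + 2*(0)*conj(0) + 2*(1)*conj(-1) + 2*(-sqrt(3))*conj(sqrt(3)) + 6*(0)*conj(0) + 6*(0)*conj(0)]
      = (1/24)[(8) + (8) + (-6) + (-2) + (0) + (-2) + (-6) + (0) + (0)] = 0/24 = 0
Hence the multiplicities are chi_5: 1, chi_7: 1. Dimension check: dim(chi_8)*dim(chi_9) = 2*2 = 4 and sum (mult * dim) = 1*2 + 1*2 = 4.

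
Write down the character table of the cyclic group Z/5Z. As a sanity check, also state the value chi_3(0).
Character table of Z/5Z (irreps indexed chi_0,...,chi_4 with chi_k(m) = zeta_5^(k*m), zeta_5 = exp(2*pi*i/5)):
  irrep \ class  {0} (size 1)  {1} (size 1)    {2} (size 1)    {3} (size 1)    {4} (size 1)  
  chi_0          1             1               1               1               1             
  chi_1          1             exp(2*I*pi/5)   exp(4*I*pi/5)   exp(-4*I*pi/5)  exp(-2*I*pi/5)
  chi_2          1             exp(4*I*pi/5)   exp(-2*I*pi/5)  exp(2*I*pi/5)   exp(-4*I*pi/5)
  chi_3          1             exp(-4*I*pi/5)  exp(2*I*pi/5)   exp(-2*I*pi/5)  exp(4*I*pi/5) 
  chi_4          1             exp(-2*I*pi/5)  exp(-4*I*pi/5)  exp(4*I*pi/5)   exp(2*I*pi/5) 

Spot check: chi_3(0) = zeta_5^(3*0) = zeta_5^0 = 1.

Solution. Z/5Z is abelian, so all 5 irreducible complex representations are 1-dimensional. They are given by chi_k(m) = zeta_5^(k*m) for k = 0,...,4. Row orthogonality: sum_m chi_k(m) conj(chi_l(m)) = 5 * [k = l].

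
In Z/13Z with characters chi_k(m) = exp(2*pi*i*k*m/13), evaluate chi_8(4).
chi_8(4) = zeta_13^32 = exp(12*I*pi/13)

Details: chi_8(4) = zeta_13^(8*4) = zeta_13^32. Since zeta_13^13 = 1, this equals zeta_13^6 = exp(2*pi*i*6/13) = exp(12*I*pi/13).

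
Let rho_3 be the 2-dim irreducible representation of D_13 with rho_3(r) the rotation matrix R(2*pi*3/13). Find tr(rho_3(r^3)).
chi_{rho_3}(r^3) = 2*cos(2*pi*3*3/13) = -2*cos(5*pi/13)

Argument: rho_3(r^3) is rotation by angle 2*pi*3*3/13, whose trace is 2*cos(2*pi*3*3/13) = -2*cos(5*pi/13).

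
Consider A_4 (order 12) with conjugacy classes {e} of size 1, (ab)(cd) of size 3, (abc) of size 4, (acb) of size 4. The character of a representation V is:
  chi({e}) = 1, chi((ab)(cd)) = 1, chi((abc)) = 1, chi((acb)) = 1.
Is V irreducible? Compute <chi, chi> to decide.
Irreducible: <chi, chi> = 1.

Proof sketch: <chi, chi> = (1/|G|) sum_C |C| * |chi(C)|^2 = (1/12)[1*|1|^2 + 3*|1|^2 + 4*|1|^2 + 4*|1|^2]
  = (1/12)[(1) + (3) + (4) + (4)] = 12/12 = 1.
(Exp terms are combined using exp(i*s)*conj(exp(i*t)) = exp(i*(s-t)), and sums of them are collapsed using the identity that for every m > 1 the m distinct m-th roots of unity sum to 0, e.g. 1 + exp(2*I*pi/3) + exp(-2*I*pi/3) = 0.)
A character is irreducible iff <chi, chi> = 1, so this representation is irreducible.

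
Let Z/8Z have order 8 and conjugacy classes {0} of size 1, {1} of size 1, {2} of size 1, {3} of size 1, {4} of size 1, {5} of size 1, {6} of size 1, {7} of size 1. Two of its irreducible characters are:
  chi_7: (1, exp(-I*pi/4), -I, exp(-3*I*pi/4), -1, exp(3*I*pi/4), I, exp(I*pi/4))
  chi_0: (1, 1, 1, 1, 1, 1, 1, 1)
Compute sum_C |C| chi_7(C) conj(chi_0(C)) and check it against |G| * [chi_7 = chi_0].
Sum = 0; so <chi_7, chi_0> = 0 (distinct irreducibles are orthogonal).

Reasoning: Compute term by term over conjugacy classes (|C| * chi_7(C) * conj(chi_0(C))):
  1*(1)*conj(1) + 1*(exp(-I*pi/4))*conj(1) + 1*(-I)*conj(1) + 1*(exp(-3*I*pi/4))*conj(1) + 1*(-1)*conj(1) + 1*(exp(3*I*pi/4))*conj(1) + 1*(I)*conj(1) + 1*(exp(I*pi/4))*conj(1)
  = (1) + (exp(-I*pi/4)) + (-I) + (exp(-3*I*pi/4)) + (-1) + (exp(3*I*pi/4)) + (I) + (exp(I*pi/4))
  = 0.
(Exp terms are combined using exp(i*s)*conj(exp(i*t)) = exp(i*(s-t)), and sums of them are collapsed using the identity that for every m > 1 the m distinct m-th roots of unity sum to 0, e.g. 1 + exp(2*I*pi/3) + exp(-2*I*pi/3) = 0.)
Dividing by |G| = 8 gives 0/8 = 0, matching the row-orthogonality relation <chi_7, chi_0> = [chi_7 = chi_0].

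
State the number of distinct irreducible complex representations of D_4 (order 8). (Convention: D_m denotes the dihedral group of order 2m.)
5

Reasoning: The number of irreducible complex representations of a finite group equals its number of conjugacy classes. D_4 has 5 conjugacy classes (n/2 + 3 for n even), so D_4 (order 8) has exactly 5 irreducible complex representations.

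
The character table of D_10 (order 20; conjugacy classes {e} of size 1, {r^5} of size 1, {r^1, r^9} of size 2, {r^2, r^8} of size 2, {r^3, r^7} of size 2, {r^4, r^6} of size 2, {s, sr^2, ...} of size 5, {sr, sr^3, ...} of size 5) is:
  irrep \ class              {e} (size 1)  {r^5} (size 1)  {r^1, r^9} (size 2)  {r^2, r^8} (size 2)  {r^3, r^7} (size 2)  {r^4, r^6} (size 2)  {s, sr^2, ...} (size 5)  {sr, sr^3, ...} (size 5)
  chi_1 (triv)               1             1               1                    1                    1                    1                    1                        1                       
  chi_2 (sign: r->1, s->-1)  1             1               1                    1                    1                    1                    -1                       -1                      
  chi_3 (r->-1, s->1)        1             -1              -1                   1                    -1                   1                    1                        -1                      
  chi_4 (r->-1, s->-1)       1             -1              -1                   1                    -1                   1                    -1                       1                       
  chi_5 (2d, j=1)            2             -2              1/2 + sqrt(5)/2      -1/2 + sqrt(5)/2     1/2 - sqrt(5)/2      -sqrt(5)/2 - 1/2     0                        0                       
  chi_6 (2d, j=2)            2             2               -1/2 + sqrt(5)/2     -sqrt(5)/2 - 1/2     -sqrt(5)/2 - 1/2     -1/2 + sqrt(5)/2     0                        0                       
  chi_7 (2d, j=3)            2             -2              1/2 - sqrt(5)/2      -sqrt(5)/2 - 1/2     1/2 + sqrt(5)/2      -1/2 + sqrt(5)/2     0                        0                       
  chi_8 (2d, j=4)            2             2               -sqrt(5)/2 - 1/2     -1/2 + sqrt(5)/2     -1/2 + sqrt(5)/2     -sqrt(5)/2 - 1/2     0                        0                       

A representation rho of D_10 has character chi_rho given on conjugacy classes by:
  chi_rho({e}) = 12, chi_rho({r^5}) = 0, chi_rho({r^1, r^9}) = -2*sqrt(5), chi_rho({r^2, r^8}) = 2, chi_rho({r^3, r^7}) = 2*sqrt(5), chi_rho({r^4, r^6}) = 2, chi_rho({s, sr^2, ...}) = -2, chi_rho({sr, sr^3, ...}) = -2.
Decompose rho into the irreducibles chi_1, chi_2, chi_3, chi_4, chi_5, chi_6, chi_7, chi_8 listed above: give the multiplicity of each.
Multiplicities: chi_1: 0, chi_2: 2, chi_3: 1, chi_4: 1, chi_5: 0, chi_6: 0, chi_7: 2, chi_8: 2.

Use <chi_rho, chi> = (1/|G|) sum_C |C| * chi_rho(C) * conj(chi(C)) with |G| = 20 for each irreducible chi in the table:
  <chi_rho, chi_1> = (1/20)[1*(12)*conj(1) + 1*(0)*conj(1) + 2*(-2*sqrt(5))*conj(1) + 2*(2)*conj(1) + 2*(2*sqrt(5))*conj(1) + 2*(2)*conj(1) + 5*(-2)*conj(1) + 5*(-2)*conj(1)]
      = (1/20)[(12) + (0) + (-4*sqrt(5)) + (4) + (4*sqrt(5)) + (4) + (-10) + (-10)] = 0/20 = 0
  <chi_rho, chi_2> = (1/20)[1*(12)*conj(1) + 1*(0)*conj(1) + 2*(-2*sqrt(5))*conj(1) + 2*(2)*conj(1) + 2*(2*sqrt(5))*conj(1) + 2*(2)*conj(1) + 5*(-2)*conj(-1) + 5*(-2)*conj(-1)]
      = (1/20)[(12) + (0) + (-4*sqrt(5)) + (4) + (4*sqrt(5)) + (4) + (10) + (10)] = 40/20 = 2
  <chi_rho, chi_3> = (1/20)[1*(12)*conj(1) + 1*(0)*conj(-1) + 2*(-2*sqrt(5))*conj(-1) + 2*(2)*conj(1) + 2*(2*sqrt(5))*conj(-1) + 2*(2)*conj(1) + 5*(-2)*conj(1) + 5*(-2)*conj(-1)]
      = (1/20)[(12) + (0) + (4*sqrt(5)) + (4) + (-4*sqrt(5)) + (4) + (-10) + (10)] = 20/20 = 1
  <chi_rho, chi_4> = (1/20)[1*(12)*conj(1) + 1*(0)*conj(-1) + 2*(-2*sqrt(5))*conj(-1) + 2*(2)*conj(1) + 2*(2*sqrt(5))*conj(-1) + 2*(2)*conj(1) + 5*(-2)*conj(-1) + 5*(-2)*conj(1)]
      = (1/20)[(12) + (0) + (4*sqrt(5)) + (4) + (-4*sqrt(5)) + (4) + (10) + (-10)] = 20/20 = 1
  <chi_rho, chi_5> = (1/20)[1*(12)*conj(2) + 1*(0)*conj(-2) + 2*(-2*sqrt(5))*conj(1/2 + sqrt(5)/2) + 2*(2)*conj(-1/2 + sqrt(5)/2) + 2*(2*sqrt(5))*conj(1/2 - sqrt(5)/2) + 2*(2)*conj(-sqrt(5)/2 - 1/2) + 5*(-2)*conj(0) + 5*(-2)*conj(0)]
      = (1/20)[(24) + (0) + (-10 - 2*sqrt(5)) + (-2 + 2*sqrt(5)) + (-10 + 2*sqrt(5)) + (-2*sqrt(5) - 2) + (0) + (0)] = 0/20 = 0
  <chi_rho, chi_6> = (1/20)[1*(12)*conj(2) + 1*(0)*conj(2) + 2*(-2*sqrt(5))*conj(-1/2 + sqrt(5)/2) + 2*(2)*conj(-sqrt(5)/2 - 1/2) + 2*(2*sqrt(5))*conj(-sqrt(5)/2 - 1/2) + 2*(2)*conj(-1/2 + sqrt(5)/2) + 5*(-2)*conj(0) + 5*(-2)*conj(0)]
      = (1/20)[(24) + (0) + (-10 + 2*sqrt(5)) + (-2*sqrt(5) - 2) + (-10 - 2*sqrt(5)) + (-2 + 2*sqrt(5)) + (0) + (0)] = 0/20 = 0
  <chi_rho, chi_7> = (1/20)[1*(12)*conj(2) + 1*(0)*conj(-2) + 2*(-2*sqrt(5))*conj(1/2 - sqrt(5)/2) + 2*(2)*conj(-sqrt(5)/2 - 1/2) + 2*(2*sqrt(5))*conj(1/2 + sqrt(5)/2) + 2*(2)*conj(-1/2 + sqrt(5)/2) + 5*(-2)*conj(0) + 5*(-2)*conj(0)]
      = (1/20)[(24) + (0) + (10 - 2*sqrt(5)) + (-2*sqrt(5) - 2) + (2*sqrt(5) + 10) + (-2 + 2*sqrt(5)) + (0) + (0)] = 40/20 = 2
  <chi_rho, chi_8> = (1/20)[1*(12)*conj(2) + 1*(0)*conj(2) + 2*(-2*sqrt(5))*conj(-sqrt(5)/2 - 1/2) + 2*(2)*conj(-1/2 + sqrt(5)/2) + 2*(2*sqrt(5))*conj(-1/2 + sqrt(5)/2) + 2*(2)*conj(-sqrt(5)/2 - 1/2) + 5*(-2)*conj(0) + 5*(-2)*conj(0)]
      = (1/20)[(24) + (0) + (2*sqrt(5) + 10) + (-2 + 2*sqrt(5)) + (10 - 2*sqrt(5)) + (-2*sqrt(5) - 2) + (0) + (0)] = 40/20 = 2
Dimension check: dim(rho) = sum (mult * dim) = 0*1 + 2*1 + 1*1 + 1*1 + 0*2 + 0*2 + 2*2 + 2*2 = 12 = chi_rho(e) = 12.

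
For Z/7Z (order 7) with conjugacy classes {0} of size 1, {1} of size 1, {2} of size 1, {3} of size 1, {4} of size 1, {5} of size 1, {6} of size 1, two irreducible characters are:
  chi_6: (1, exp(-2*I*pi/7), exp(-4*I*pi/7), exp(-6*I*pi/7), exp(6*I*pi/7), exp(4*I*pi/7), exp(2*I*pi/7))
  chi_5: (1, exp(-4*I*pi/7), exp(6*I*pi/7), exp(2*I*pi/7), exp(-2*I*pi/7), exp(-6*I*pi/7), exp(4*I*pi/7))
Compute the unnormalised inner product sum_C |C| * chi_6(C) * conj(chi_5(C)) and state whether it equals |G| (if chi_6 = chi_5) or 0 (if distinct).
Sum = 0; so <chi_6, chi_5> = 0 (distinct irreducibles are orthogonal).

Compute term by term over conjugacy classes (|C| * chi_6(C) * conj(chi_5(C))):
  1*(1)*conj(1) + 1*(exp(-2*I*pi/7))*conj(exp(-4*I*pi/7)) + 1*(exp(-4*I*pi/7))*conj(exp(6*I*pi/7)) + 1*(exp(-6*I*pi/7))*conj(exp(2*I*pi/7)) + 1*(exp(6*I*pi/7))*conj(exp(-2*I*pi/7)) + 1*(exp(4*I*pi/7))*conj(exp(-6*I*pi/7)) + 1*(exp(2*I*pi/7))*conj(exp(4*I*pi/7))
  = (1) + (exp(2*I*pi/7)) + (exp(4*I*pi/7)) + (exp(6*I*pi/7)) + (exp(-6*I*pi/7)) + (exp(-4*I*pi/7)) + (exp(-2*I*pi/7))
  = 0.
(Exp terms are combined using exp(i*s)*conj(exp(i*t)) = exp(i*(s-t)), and sums of them are collapsed using the identity that for every m > 1 the m distinct m-th roots of unity sum to 0, e.g. 1 + exp(2*I*pi/3) + exp(-2*I*pi/3) = 0.)
Dividing by |G| = 7 gives 0/7 = 0, matching the row-orthogonality relation <chi_6, chi_5> = [chi_6 = chi_5].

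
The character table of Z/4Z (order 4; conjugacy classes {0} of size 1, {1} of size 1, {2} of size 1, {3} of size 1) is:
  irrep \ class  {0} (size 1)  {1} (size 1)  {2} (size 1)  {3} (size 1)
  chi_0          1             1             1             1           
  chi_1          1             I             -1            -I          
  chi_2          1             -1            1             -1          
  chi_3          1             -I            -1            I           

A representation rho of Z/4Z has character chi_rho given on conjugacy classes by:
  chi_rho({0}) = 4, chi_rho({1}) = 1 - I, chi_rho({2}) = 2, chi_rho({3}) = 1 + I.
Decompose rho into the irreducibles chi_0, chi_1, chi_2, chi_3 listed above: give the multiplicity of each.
Multiplicities: chi_0: 2, chi_1: 0, chi_2: 1, chi_3: 1.

Proof sketch: Use <chi_rho, chi> = (1/|G|) sum_C |C| * chi_rho(C) * conj(chi(C)) with |G| = 4 for each irreducible chi in the table:
  <chi_rho, chi_0> = (1/4)[1*(4)*conj(1) + 1*(1 - I)*conj(1) + 1*(2)*conj(1) + 1*(1 + I)*conj(1)]
      = (1/4)[(4) + (1 - I) + (2) + (1 + I)] = 8/4 = 2
  <chi_rho, chi_1> = (1/4)[1*(4)*conj(1) + 1*(1 - I)*conj(I) + 1*(2)*conj(-1) + 1*(1 + I)*conj(-I)]
      = (1/4)[(4) + (-1 - I) + (-2) + (-1 + I)] = 0/4 = 0
  <chi_rho, chi_2> = (1/4)[1*(4)*conj(1) + 1*(1 - I)*conj(-1) + 1*(2)*conj(1) + 1*(1 + I)*conj(-1)]
      = (1/4)[(4) + (-1 + I) + (2) + (-1 - I)] = 4/4 = 1
  <chi_rho, chi_3> = (1/4)[1*(4)*conj(1) + 1*(1 - I)*conj(-I) + 1*(2)*conj(-1) + 1*(1 + I)*conj(I)]
      = (1/4)[(4) + (1 + I) + (-2) + (1 - I)] = 4/4 = 1
(Exp terms are combined using exp(i*s)*conj(exp(i*t)) = exp(i*(s-t)), and sums of them are collapsed using the identity that for every m > 1 the m distinct m-th roots of unity sum to 0, e.g. 1 + exp(2*I*pi/3) + exp(-2*I*pi/3) = 0.)
Dimension check: dim(rho) = sum (mult * dim) = 2*1 + 0*1 + 1*1 + 1*1 = 4 = chi_rho(e) = 4.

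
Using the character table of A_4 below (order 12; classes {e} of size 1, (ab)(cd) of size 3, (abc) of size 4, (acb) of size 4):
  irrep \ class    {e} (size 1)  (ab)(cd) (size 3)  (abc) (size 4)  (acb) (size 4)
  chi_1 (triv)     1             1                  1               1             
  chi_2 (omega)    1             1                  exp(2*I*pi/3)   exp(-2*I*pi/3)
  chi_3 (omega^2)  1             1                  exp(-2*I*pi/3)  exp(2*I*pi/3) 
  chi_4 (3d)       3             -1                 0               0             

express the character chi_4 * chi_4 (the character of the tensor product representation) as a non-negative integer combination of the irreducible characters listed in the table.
chi_4 tensor chi_4 = chi_1 + chi_2 + chi_3 + 2*chi_4 (all other irreducibles have multiplicity 0).

Working: The character of a tensor product is the pointwise product (chi_4 * chi_4)(C) = chi_4(C) * chi_4(C):
  {e}: (3)*(3), (ab)(cd): (-1)*(-1), (abc): (0)*(0), (acb): (0)*(0)
so (chi_4 * chi_4) takes values
  {e} -> 9, (ab)(cd) -> 1, (abc) -> 0, (acb) -> 0.
Now take the inner product of this character with each irreducible chi from the table, <chi_4*chi_4, chi> = (1/12) sum_C |C| (chi_4*chi_4)(C) conj(chi(C)):
  <chi_4*chi_4, chi_1> = (1/12)[1*(9)*conj(1) + 3*(1)*conj(1) + 4*(0)*conj(1) + 4*(0)*conj(1)]
      = (1/12)[(9) + (3) + (0) + (0)] = 12/12 = 1
  <chi_4*chi_4, chi_2> = (1/12)[1*(9)*conj(1) + 3*(1)*conj(1) + 4*(0)*conj(exp(2*I*pi/3)) + 4*(0)*conj(exp(-2*I*pi/3))]
      = (1/12)[(9) + (3) + (0) + (0)] = 12/12 = 1
  <chi_4*chi_4, chi_3> = (1/12)[1*(9)*conj(1) + 3*(1)*conj(1) + 4*(0)*conj(exp(-2*I*pi/3)) + 4*(0)*conj(exp(2*I*pi/3))]
      = (1/12)[(9) + (3) + (0) + (0)] = 12/12 = 1
  <chi_4*chi_4, chi_4> = (1/12)[1*(9)*conj(3) + 3*(1)*conj(-1) + 4*(0)*conj(0) + 4*(0)*conj(0)]
      = (1/12)[(27) + (-3) + (0) + (0)] = 24/12 = 2
(Exp terms are combined using exp(i*s)*conj(exp(i*t)) = exp(i*(s-t)), and sums of them are collapsed using the identity that for every m > 1 the m distinct m-th roots of unity sum to 0, e.g. 1 + exp(2*I*pi/3) + exp(-2*I*pi/3) = 0.)
Hence the multiplicities are chi_1: 1, chi_2: 1, chi_3: 1, chi_4: 2. Dimension check: dim(chi_4)*dim(chi_4) = 3*3 = 9 and sum (mult * dim) = 1*1 + 1*1 + 1*1 + 2*3 = 9.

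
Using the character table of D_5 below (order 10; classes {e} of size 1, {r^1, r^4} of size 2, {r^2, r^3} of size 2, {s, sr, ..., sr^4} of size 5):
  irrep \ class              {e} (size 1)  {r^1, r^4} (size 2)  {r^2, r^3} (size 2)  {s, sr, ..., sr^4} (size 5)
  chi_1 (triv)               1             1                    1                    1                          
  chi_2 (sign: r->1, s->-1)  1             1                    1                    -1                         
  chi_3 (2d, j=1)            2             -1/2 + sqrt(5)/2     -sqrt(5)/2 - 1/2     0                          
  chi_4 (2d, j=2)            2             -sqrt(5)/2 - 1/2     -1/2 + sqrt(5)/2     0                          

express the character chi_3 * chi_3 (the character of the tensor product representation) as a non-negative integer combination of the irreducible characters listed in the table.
chi_3 tensor chi_3 = chi_1 + chi_2 + chi_4 (all other irreducibles have multiplicity 0).

Justification: The character of a tensor product is the pointwise product (chi_3 * chi_3)(C) = chi_3(C) * chi_3(C):
  {e}: (2)*(2), {r^1, r^4}: (-1/2 + sqrt(5)/2)*(-1/2 + sqrt(5)/2), {r^2, r^3}: (-sqrt(5)/2 - 1/2)*(-sqrt(5)/2 - 1/2), {s, sr, ..., sr^4}: (0)*(0)
so (chi_3 * chi_3) takes values
  {e} -> 4, {r^1, r^4} -> 3/2 - sqrt(5)/2, {r^2, r^3} -> sqrt(5)/2 + 3/2, {s, sr, ..., sr^4} -> 0.
Now take the inner product of this character with each irreducible chi from the table, <chi_3*chi_3, chi> = (1/10) sum_C |C| (chi_3*chi_3)(C) conj(chi(C)):
  <chi_3*chi_3, chi_1> = (1/10)[1*(4)*conj(1) + 2*(3/2 - sqrt(5)/2)*conj(1) + 2*(sqrt(5)/2 + 3/2)*conj(1) + 5*(0)*conj(1)]
      = (1/10)[(4) + (3 - sqrt(5)) + (sqrt(5) + 3) + (0)] = 10/10 = 1
  <chi_3*chi_3, chi_2> = (1/10)[1*(4)*conj(1) + 2*(3/2 - sqrt(5)/2)*conj(1) + 2*(sqrt(5)/2 + 3/2)*conj(1) + 5*(0)*conj(-1)]
      = (1/10)[(4) + (3 - sqrt(5)) + (sqrt(5) + 3) + (0)] = 10/10 = 1
  <chi_3*chi_3, chi_3> = (1/10)[1*(4)*conj(2) + 2*(3/2 - sqrt(5)/2)*conj(-1/2 + sqrt(5)/2) + 2*(sqrt(5)/2 + 3/2)*conj(-sqrt(5)/2 - 1/2) + 5*(0)*conj(0)]
      = (1/10)[(8) + (-4 + 2*sqrt(5)) + (-2*sqrt(5) - 4) + (0)] = 0/10 = 0
  <chi_3*chi_3, chi_4> = (1/10)[1*(4)*conj(2) + 2*(3/2 - sqrt(5)/2)*conj(-sqrt(5)/2 - 1/2) + 2*(sqrt(5)/2 + 3/2)*conj(-1/2 + sqrt(5)/2) + 5*(0)*conj(0)]
      = (1/10)[(8) + (1 - sqrt(5)) + (1 + sqrt(5)) + (0)] = 10/10 = 1
Hence the multiplicities are chi_1: 1, chi_2: 1, chi_4: 1. Dimension check: dim(chi_3)*dim(chi_3) = 2*2 = 4 and sum (mult * dim) = 1*1 + 1*1 + 1*2 = 4.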